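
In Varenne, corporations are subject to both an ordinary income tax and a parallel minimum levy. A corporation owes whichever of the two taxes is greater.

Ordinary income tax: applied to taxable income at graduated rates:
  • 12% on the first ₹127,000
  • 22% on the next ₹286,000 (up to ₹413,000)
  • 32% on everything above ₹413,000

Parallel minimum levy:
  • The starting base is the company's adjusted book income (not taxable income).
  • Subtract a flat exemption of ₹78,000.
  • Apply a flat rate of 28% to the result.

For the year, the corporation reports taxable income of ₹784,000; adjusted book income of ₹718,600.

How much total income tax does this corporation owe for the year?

Parallel minimum levy:
  Base (adjusted book income): ₹718,600
  Less exemption ₹78,000 → base ₹640,600
  ₹640,600 × 28% = ₹179,368

Ordinary income tax:
  ₹127,000 × 12% = ₹15,240
  ₹286,000 × 22% = ₹62,920
  ₹371,000 × 32% = ₹118,720
  → ₹196,880

₹196,880 > ₹179,368, so the ordinary income tax governs.

₹196,880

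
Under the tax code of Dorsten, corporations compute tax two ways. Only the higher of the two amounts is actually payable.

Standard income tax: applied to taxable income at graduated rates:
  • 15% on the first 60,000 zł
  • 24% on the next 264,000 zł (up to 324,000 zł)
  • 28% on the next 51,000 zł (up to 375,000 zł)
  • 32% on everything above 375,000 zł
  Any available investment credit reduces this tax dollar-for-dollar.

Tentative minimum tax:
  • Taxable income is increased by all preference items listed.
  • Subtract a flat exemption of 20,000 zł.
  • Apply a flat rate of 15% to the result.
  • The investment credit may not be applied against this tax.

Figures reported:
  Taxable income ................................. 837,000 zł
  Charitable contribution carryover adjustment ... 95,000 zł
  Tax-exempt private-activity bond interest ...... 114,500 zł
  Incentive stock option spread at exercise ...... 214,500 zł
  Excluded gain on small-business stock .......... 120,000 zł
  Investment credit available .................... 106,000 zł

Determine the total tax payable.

204,150 zł

Tentative minimum tax:
  Adjusted income: 837,000 zł + 95,000 zł + 114,500 zł + 214,500 zł + 120,000 zł = 1,381,000 zł
  Less exemption 20,000 zł → base 1,361,000 zł
  1,361,000 zł × 15% = 204,150 zł

Standard income tax:
  60,000 zł × 15% = 9,000 zł
  264,000 zł × 24% = 63,360 zł
  51,000 zł × 28% = 14,280 zł
  462,000 zł × 32% = 147,840 zł
  → 234,480 zł
  Less investment credit 106,000 zł → 128,480 zł

204,150 zł > 128,480 zł, so the tentative minimum tax is the binding amount.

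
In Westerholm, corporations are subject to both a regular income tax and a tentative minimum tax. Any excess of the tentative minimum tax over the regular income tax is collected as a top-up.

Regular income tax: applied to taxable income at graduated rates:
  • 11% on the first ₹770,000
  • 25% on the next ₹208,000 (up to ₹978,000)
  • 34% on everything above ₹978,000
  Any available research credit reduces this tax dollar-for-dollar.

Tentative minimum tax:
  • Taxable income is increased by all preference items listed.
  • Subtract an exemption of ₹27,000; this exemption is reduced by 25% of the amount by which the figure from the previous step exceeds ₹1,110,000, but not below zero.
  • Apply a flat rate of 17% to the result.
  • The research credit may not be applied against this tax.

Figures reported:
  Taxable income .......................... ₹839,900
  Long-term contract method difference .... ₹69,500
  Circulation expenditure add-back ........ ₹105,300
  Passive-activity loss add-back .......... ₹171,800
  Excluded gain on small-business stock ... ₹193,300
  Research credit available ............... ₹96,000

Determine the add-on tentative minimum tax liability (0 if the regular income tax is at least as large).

₹228,391

Regular income tax:
  ₹770,000 × 11% = ₹84,700
  ₹69,900 × 25% = ₹17,475
  → ₹102,175
  Less research credit ₹96,000 → ₹6,175

Tentative minimum tax:
  Adjusted income: ₹839,900 + ₹69,500 + ₹105,300 + ₹171,800 + ₹193,300 = ₹1,379,800
  Exemption: 25% × (₹1,379,800 − ₹1,110,000) = ₹67,450 ≥ ₹27,000, so the exemption is fully phased out
  Base: ₹1,379,800 − ₹0 = ₹1,379,800
  ₹1,379,800 × 17% = ₹234,566

Excess of tentative minimum tax over regular income tax: ₹234,566 − ₹6,175 = ₹228,391.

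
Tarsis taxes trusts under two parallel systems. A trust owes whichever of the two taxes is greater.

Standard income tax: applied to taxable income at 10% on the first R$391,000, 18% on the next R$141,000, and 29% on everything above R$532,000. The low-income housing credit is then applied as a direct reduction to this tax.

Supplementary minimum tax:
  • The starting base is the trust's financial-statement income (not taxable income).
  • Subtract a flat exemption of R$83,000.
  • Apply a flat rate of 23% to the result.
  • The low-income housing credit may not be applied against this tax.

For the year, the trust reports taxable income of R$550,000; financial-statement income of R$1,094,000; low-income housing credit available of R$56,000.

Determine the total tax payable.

R$232,530

Supplementary minimum tax:
  Base (financial-statement income): R$1,094,000
  Less exemption R$83,000 → base R$1,011,000
  R$1,011,000 × 23% = R$232,530

Standard income tax:
  R$391,000 × 10% = R$39,100
  R$141,000 × 18% = R$25,380
  R$18,000 × 29% = R$5,220
  → R$69,700
  Less low-income housing credit R$56,000 → R$13,700

R$232,530 > R$13,700, so the supplementary minimum tax is the binding amount.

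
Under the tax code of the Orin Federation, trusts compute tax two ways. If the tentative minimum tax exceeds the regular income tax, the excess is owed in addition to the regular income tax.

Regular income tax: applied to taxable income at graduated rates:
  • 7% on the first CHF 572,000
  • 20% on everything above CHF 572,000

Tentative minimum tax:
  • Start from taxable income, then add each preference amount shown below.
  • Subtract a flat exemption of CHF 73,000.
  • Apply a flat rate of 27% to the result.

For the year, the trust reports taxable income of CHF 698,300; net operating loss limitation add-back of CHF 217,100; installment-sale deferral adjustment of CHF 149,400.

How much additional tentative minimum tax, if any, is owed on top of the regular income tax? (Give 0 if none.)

Regular income tax:
  CHF 572,000 × 7% = CHF 40,040
  CHF 126,300 × 20% = CHF 25,260
  → CHF 65,300

Tentative minimum tax:
  Adjusted income: CHF 698,300 + CHF 217,100 + CHF 149,400 = CHF 1,064,800
  Less exemption CHF 73,000 → base CHF 991,800
  CHF 991,800 × 27% = CHF 267,786

Excess of tentative minimum tax over regular income tax: CHF 267,786 − CHF 65,300 = CHF 202,486.

CHF 202,486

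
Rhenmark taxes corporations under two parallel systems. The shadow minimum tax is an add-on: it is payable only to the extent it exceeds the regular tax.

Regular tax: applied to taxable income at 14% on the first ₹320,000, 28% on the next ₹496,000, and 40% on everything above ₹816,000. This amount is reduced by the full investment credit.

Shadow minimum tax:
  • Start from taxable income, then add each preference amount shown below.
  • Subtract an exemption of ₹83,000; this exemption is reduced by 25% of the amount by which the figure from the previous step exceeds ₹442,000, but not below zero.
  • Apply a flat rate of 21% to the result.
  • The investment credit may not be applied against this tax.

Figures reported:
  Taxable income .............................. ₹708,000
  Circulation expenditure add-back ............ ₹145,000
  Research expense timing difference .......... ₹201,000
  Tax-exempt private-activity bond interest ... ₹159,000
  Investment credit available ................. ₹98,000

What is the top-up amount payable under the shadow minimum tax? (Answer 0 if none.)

Regular tax:
  ₹320,000 × 14% = ₹44,800
  ₹388,000 × 28% = ₹108,640
  → ₹153,440
  Less investment credit ₹98,000 → ₹55,440

Shadow minimum tax:
  Adjusted income: ₹708,000 + ₹145,000 + ₹201,000 + ₹159,000 = ₹1,213,000
  Exemption: 25% × (₹1,213,000 − ₹442,000) = ₹192,750 ≥ ₹83,000, so the exemption is fully phased out
  Base: ₹1,213,000 − ₹0 = ₹1,213,000
  ₹1,213,000 × 21% = ₹254,730

Excess of shadow minimum tax over regular tax: ₹254,730 − ₹55,440 = ₹199,290.

₹199,290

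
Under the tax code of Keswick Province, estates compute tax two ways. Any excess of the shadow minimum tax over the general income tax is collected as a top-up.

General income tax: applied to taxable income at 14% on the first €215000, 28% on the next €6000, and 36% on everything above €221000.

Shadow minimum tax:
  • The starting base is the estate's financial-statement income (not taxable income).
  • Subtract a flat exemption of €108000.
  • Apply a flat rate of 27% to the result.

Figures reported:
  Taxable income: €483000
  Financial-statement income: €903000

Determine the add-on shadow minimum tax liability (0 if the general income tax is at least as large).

€88550

General income tax:
  €215000 × 14% = €30100
  €6000 × 28% = €1680
  €262000 × 36% = €94320
  → €126100

Shadow minimum tax:
  Base (financial-statement income): €903000
  Less exemption €108000 → base €795000
  €795000 × 27% = €214650

Excess of shadow minimum tax over general income tax: €214650 − €126100 = €88550.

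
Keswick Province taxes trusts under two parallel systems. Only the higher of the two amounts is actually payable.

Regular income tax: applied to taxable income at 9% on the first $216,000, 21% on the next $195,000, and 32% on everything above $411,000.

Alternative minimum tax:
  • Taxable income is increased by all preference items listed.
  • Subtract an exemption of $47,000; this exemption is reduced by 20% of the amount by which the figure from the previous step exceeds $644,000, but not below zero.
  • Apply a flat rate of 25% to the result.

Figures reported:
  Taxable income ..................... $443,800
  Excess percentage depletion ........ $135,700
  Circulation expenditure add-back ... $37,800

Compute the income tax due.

Regular income tax:
  $216,000 × 9% = $19,440
  $195,000 × 21% = $40,950
  $32,800 × 32% = $10,496
  → $70,886

Alternative minimum tax:
  Adjusted income: $443,800 + $135,700 + $37,800 = $617,300
  Exemption: $617,300 ≤ $644,000, so full $47,000 applies
  Base: $617,300 − $47,000 = $570,300
  $570,300 × 25% = $142,575

$142,575 > $70,886, so the alternative minimum tax is the binding amount.

$142,575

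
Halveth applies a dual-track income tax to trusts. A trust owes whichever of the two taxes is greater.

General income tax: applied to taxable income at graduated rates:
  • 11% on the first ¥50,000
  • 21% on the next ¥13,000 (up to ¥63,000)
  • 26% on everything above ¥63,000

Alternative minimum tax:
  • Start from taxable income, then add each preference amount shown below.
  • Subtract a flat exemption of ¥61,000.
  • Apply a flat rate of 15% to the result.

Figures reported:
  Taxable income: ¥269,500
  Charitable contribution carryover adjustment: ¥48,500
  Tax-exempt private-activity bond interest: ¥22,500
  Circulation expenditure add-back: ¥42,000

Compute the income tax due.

General income tax:
  ¥50,000 × 11% = ¥5,500
  ¥13,000 × 21% = ¥2,730
  ¥206,500 × 26% = ¥53,690
  → ¥61,920

Alternative minimum tax:
  Adjusted income: ¥269,500 + ¥48,500 + ¥22,500 + ¥42,000 = ¥382,500
  Less exemption ¥61,000 → base ¥321,500
  ¥321,500 × 15% = ¥48,225

¥61,920 > ¥48,225, so the general income tax governs.

¥61,920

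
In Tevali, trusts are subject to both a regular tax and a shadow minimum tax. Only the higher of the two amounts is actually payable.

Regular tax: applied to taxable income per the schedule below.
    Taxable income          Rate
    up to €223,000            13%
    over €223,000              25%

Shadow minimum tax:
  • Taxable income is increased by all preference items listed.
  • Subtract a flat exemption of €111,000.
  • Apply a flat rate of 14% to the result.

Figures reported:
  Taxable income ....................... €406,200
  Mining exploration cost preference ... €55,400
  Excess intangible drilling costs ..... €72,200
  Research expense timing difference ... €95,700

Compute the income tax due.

€74,790

Shadow minimum tax:
  Adjusted income: €406,200 + €55,400 + €72,200 + €95,700 = €629,500
  Less exemption €111,000 → base €518,500
  €518,500 × 14% = €72,590

Regular tax:
  €223,000 × 13% = €28,990
  €183,200 × 25% = €45,800
  → €74,790

€74,790 > €72,590, so the regular tax governs.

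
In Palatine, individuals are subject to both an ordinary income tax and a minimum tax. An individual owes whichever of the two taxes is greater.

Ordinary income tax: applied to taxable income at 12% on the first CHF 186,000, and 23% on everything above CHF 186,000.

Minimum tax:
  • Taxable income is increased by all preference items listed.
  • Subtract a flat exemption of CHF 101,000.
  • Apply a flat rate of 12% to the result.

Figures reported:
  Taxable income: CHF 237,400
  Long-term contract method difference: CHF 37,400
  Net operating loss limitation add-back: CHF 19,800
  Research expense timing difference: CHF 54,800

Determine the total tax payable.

CHF 34,142

Minimum tax:
  Adjusted income: CHF 237,400 + CHF 37,400 + CHF 19,800 + CHF 54,800 = CHF 349,400
  Less exemption CHF 101,000 → base CHF 248,400
  CHF 248,400 × 12% = CHF 29,808

Ordinary income tax:
  CHF 186,000 × 12% = CHF 22,320
  CHF 51,400 × 23% = CHF 11,822
  → CHF 34,142

CHF 34,142 > CHF 29,808, so the ordinary income tax governs.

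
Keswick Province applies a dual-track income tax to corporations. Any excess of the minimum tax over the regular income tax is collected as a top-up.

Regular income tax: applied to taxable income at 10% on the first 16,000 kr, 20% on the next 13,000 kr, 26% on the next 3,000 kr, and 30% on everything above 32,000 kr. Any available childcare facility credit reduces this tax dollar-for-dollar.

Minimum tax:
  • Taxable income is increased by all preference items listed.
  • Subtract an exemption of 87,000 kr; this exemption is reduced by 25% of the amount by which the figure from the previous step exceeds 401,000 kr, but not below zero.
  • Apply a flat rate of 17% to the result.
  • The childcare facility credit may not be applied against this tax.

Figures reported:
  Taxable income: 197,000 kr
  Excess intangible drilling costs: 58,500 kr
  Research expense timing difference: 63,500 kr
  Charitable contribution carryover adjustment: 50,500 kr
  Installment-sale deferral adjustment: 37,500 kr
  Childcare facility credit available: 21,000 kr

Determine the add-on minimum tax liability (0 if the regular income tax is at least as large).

Minimum tax:
  Adjusted income: 197,000 kr + 58,500 kr + 63,500 kr + 50,500 kr + 37,500 kr = 407,000 kr
  Exemption: 87,000 kr − 25% × (407,000 kr − 401,000 kr) = 87,000 kr − 1,500 kr = 85,500 kr
  Base: 407,000 kr − 85,500 kr = 321,500 kr
  321,500 kr × 17% = 54,655 kr

Regular income tax:
  16,000 kr × 10% = 1,600 kr
  13,000 kr × 20% = 2,600 kr
  3,000 kr × 26% = 780 kr
  165,000 kr × 30% = 49,500 kr
  → 54,480 kr
  Less childcare facility credit 21,000 kr → 33,480 kr

Excess of minimum tax over regular income tax: 54,655 kr − 33,480 kr = 21,175 kr.

21,175 kr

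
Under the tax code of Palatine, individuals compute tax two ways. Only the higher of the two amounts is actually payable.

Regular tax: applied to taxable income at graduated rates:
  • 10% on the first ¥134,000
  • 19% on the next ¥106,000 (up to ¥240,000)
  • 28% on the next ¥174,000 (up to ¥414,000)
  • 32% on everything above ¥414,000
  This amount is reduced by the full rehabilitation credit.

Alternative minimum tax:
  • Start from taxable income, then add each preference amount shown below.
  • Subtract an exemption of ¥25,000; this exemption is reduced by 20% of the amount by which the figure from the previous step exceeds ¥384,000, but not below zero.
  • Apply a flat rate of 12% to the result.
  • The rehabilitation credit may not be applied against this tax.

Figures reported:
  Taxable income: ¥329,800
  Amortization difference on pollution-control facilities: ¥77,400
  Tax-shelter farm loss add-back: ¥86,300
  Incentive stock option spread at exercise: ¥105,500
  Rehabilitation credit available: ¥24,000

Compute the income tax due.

Alternative minimum tax:
  Adjusted income: ¥329,800 + ¥77,400 + ¥86,300 + ¥105,500 = ¥599,000
  Exemption: 20% × (¥599,000 − ¥384,000) = ¥43,000 ≥ ¥25,000, so the exemption is fully phased out
  Base: ¥599,000 − ¥0 = ¥599,000
  ¥599,000 × 12% = ¥71,880

Regular tax:
  ¥134,000 × 10% = ¥13,400
  ¥106,000 × 19% = ¥20,140
  ¥89,800 × 28% = ¥25,144
  → ¥58,684
  Less rehabilitation credit ¥24,000 → ¥34,684

¥71,880 > ¥34,684, so the alternative minimum tax is the binding amount.

¥71,880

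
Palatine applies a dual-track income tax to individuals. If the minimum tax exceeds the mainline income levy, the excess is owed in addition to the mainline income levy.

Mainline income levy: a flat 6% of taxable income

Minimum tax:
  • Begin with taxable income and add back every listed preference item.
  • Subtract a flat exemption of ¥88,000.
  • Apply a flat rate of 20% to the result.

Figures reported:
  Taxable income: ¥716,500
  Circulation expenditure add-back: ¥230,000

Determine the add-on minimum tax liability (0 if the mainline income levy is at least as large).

Mainline income levy:
  ¥716,500 × 6% = ¥42,990

Minimum tax:
  Adjusted income: ¥716,500 + ¥230,000 = ¥946,500
  Less exemption ¥88,000 → base ¥858,500
  ¥858,500 × 20% = ¥171,700

Excess of minimum tax over mainline income levy: ¥171,700 − ¥42,990 = ¥128,710.

¥128,710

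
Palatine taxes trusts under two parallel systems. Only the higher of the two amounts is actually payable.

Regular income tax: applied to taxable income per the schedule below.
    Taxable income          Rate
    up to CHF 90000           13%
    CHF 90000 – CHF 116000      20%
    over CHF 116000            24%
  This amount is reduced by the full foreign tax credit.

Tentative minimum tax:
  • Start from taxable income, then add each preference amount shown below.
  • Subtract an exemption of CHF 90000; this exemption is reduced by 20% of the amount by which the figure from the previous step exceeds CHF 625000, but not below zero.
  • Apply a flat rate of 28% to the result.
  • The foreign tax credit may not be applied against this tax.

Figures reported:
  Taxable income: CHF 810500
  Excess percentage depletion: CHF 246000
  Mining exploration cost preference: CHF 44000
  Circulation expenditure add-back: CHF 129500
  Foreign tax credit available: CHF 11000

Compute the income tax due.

Regular income tax:
  CHF 90000 × 13% = CHF 11700
  CHF 26000 × 20% = CHF 5200
  CHF 694500 × 24% = CHF 166680
  → CHF 183580
  Less foreign tax credit CHF 11000 → CHF 172580

Tentative minimum tax:
  Adjusted income: CHF 810500 + CHF 246000 + CHF 44000 + CHF 129500 = CHF 1230000
  Exemption: 20% × (CHF 1230000 − CHF 625000) = CHF 121000 ≥ CHF 90000, so the exemption is fully phased out
  Base: CHF 1230000 − CHF 0 = CHF 1230000
  CHF 1230000 × 28% = CHF 344400

CHF 344400 > CHF 172580, so the tentative minimum tax is the binding amount.

CHF 344400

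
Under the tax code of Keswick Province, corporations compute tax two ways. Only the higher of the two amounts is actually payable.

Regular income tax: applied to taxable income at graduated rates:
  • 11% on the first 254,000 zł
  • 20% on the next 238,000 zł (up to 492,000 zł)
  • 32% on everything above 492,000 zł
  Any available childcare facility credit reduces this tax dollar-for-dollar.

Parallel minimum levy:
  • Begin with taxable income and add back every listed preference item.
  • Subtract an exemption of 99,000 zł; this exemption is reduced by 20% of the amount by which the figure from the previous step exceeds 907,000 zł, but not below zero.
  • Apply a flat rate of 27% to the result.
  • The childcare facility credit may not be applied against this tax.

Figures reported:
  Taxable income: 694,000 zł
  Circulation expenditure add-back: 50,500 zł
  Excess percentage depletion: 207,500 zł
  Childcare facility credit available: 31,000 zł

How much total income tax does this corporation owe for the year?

232,740 zł

Parallel minimum levy:
  Adjusted income: 694,000 zł + 50,500 zł + 207,500 zł = 952,000 zł
  Exemption: 99,000 zł − 20% × (952,000 zł − 907,000 zł) = 99,000 zł − 9,000 zł = 90,000 zł
  Base: 952,000 zł − 90,000 zł = 862,000 zł
  862,000 zł × 27% = 232,740 zł

Regular income tax:
  254,000 zł × 11% = 27,940 zł
  238,000 zł × 20% = 47,600 zł
  202,000 zł × 32% = 64,640 zł
  → 140,180 zł
  Less childcare facility credit 31,000 zł → 109,180 zł

232,740 zł > 109,180 zł, so the parallel minimum levy is the binding amount.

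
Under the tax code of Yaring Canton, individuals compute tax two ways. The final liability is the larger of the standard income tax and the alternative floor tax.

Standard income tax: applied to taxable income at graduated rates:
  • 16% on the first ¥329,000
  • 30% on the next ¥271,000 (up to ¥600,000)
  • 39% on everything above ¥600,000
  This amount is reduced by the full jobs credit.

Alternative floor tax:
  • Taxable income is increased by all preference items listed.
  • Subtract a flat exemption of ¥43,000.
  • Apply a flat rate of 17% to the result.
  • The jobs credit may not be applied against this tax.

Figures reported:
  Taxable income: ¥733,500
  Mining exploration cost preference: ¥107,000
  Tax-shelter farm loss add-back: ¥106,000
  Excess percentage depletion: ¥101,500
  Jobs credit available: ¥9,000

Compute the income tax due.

Alternative floor tax:
  Adjusted income: ¥733,500 + ¥107,000 + ¥106,000 + ¥101,500 = ¥1,048,000
  Less exemption ¥43,000 → base ¥1,005,000
  ¥1,005,000 × 17% = ¥170,850

Standard income tax:
  ¥329,000 × 16% = ¥52,640
  ¥271,000 × 30% = ¥81,300
  ¥133,500 × 39% = ¥52,065
  → ¥186,005
  Less jobs credit ¥9,000 → ¥177,005

¥177,005 > ¥170,850, so the standard income tax governs.

¥177,005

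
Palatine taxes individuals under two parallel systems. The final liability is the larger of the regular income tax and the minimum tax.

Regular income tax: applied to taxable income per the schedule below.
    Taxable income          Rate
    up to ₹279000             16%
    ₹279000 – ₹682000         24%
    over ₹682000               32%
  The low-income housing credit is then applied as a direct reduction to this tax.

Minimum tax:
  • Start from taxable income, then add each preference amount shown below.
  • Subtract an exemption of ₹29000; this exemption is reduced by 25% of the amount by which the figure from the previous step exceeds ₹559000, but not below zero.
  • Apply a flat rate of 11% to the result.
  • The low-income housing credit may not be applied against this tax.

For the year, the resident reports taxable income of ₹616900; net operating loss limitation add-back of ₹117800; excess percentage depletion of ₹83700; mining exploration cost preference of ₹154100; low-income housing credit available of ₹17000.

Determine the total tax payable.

₹108736

Minimum tax:
  Adjusted income: ₹616900 + ₹117800 + ₹83700 + ₹154100 = ₹972500
  Exemption: 25% × (₹972500 − ₹559000) = ₹103375 ≥ ₹29000, so the exemption is fully phased out
  Base: ₹972500 − ₹0 = ₹972500
  ₹972500 × 11% = ₹106975

Regular income tax:
  ₹279000 × 16% = ₹44640
  ₹337900 × 24% = ₹81096
  → ₹125736
  Less low-income housing credit ₹17000 → ₹108736

₹108736 > ₹106975, so the regular income tax governs.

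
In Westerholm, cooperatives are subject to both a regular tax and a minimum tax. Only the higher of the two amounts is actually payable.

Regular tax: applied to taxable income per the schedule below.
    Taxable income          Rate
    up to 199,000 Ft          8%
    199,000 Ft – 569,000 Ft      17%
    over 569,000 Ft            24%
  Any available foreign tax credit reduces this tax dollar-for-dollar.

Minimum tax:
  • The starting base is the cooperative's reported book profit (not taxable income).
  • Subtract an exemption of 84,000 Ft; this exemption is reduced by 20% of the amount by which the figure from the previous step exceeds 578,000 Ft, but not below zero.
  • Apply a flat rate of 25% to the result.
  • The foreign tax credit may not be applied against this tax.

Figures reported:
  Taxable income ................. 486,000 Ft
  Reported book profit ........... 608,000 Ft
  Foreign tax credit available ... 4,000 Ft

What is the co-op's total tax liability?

Regular tax:
  199,000 Ft × 8% = 15,920 Ft
  287,000 Ft × 17% = 48,790 Ft
  → 64,710 Ft
  Less foreign tax credit 4,000 Ft → 60,710 Ft

Minimum tax:
  Base (reported book profit): 608,000 Ft
  Exemption: 84,000 Ft − 20% × (608,000 Ft − 578,000 Ft) = 84,000 Ft − 6,000 Ft = 78,000 Ft
  Base: 608,000 Ft − 78,000 Ft = 530,000 Ft
  530,000 Ft × 25% = 132,500 Ft

132,500 Ft > 60,710 Ft, so the minimum tax is the binding amount.

132,500 Ft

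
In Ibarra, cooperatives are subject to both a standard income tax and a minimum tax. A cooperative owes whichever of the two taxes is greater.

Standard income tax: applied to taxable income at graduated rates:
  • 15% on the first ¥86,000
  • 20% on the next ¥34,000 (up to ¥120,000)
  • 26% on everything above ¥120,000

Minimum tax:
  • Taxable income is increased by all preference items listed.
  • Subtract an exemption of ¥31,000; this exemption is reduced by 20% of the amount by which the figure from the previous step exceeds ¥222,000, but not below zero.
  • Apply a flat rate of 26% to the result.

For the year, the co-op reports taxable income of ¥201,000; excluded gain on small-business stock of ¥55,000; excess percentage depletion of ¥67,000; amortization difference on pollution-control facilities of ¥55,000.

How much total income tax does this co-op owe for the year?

Standard income tax:
  ¥86,000 × 15% = ¥12,900
  ¥34,000 × 20% = ¥6,800
  ¥81,000 × 26% = ¥21,060
  → ¥40,760

Minimum tax:
  Adjusted income: ¥201,000 + ¥55,000 + ¥67,000 + ¥55,000 = ¥378,000
  Exemption: 20% × (¥378,000 − ¥222,000) = ¥31,200 ≥ ¥31,000, so the exemption is fully phased out
  Base: ¥378,000 − ¥0 = ¥378,000
  ¥378,000 × 26% = ¥98,280

¥98,280 > ¥40,760, so the minimum tax is the binding amount.

¥98,280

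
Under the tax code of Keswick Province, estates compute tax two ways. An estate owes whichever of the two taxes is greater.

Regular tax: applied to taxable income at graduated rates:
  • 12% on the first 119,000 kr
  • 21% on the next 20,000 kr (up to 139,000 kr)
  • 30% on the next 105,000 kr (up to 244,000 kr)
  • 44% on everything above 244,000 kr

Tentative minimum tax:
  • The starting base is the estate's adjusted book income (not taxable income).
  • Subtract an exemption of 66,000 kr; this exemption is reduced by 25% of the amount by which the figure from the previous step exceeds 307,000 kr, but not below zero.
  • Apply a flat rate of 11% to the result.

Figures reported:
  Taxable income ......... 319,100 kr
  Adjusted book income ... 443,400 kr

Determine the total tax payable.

83,024 kr

Regular tax:
  119,000 kr × 12% = 14,280 kr
  20,000 kr × 21% = 4,200 kr
  105,000 kr × 30% = 31,500 kr
  75,100 kr × 44% = 33,044 kr
  → 83,024 kr

Tentative minimum tax:
  Base (adjusted book income): 443,400 kr
  Exemption: 66,000 kr − 25% × (443,400 kr − 307,000 kr) = 66,000 kr − 34,100 kr = 31,900 kr
  Base: 443,400 kr − 31,900 kr = 411,500 kr
  411,500 kr × 11% = 45,265 kr

83,024 kr > 45,265 kr, so the regular tax governs.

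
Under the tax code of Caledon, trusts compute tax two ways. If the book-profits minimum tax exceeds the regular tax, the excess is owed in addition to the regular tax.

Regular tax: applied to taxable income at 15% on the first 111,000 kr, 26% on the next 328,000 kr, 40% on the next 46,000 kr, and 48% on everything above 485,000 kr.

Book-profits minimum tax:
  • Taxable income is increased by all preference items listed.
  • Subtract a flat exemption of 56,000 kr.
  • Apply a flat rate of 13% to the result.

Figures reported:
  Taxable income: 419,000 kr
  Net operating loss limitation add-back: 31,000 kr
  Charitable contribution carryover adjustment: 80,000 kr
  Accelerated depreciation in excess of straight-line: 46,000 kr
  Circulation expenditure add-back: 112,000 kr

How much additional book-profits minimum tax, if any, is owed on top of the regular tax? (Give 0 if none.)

0 kr

Regular tax:
  111,000 kr × 15% = 16,650 kr
  308,000 kr × 26% = 80,080 kr
  → 96,730 kr

Book-profits minimum tax:
  Adjusted income: 419,000 kr + 31,000 kr + 80,000 kr + 46,000 kr + 112,000 kr = 688,000 kr
  Less exemption 56,000 kr → base 632,000 kr
  632,000 kr × 13% = 82,160 kr

82,160 kr ≤ 96,730 kr, so no add-on is due.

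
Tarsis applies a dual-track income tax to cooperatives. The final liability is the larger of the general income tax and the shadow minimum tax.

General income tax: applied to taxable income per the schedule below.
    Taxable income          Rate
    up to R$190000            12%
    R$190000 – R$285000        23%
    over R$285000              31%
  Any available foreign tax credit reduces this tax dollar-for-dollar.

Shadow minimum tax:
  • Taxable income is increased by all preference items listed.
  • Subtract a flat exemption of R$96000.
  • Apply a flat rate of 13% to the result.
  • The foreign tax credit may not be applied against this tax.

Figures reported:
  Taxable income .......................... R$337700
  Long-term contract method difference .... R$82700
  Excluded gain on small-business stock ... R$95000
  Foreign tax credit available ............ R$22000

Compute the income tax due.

Shadow minimum tax:
  Adjusted income: R$337700 + R$82700 + R$95000 = R$515400
  Less exemption R$96000 → base R$419400
  R$419400 × 13% = R$54522

General income tax:
  R$190000 × 12% = R$22800
  R$95000 × 23% = R$21850
  R$52700 × 31% = R$16337
  → R$60987
  Less foreign tax credit R$22000 → R$38987

R$54522 > R$38987, so the shadow minimum tax is the binding amount.

R$54522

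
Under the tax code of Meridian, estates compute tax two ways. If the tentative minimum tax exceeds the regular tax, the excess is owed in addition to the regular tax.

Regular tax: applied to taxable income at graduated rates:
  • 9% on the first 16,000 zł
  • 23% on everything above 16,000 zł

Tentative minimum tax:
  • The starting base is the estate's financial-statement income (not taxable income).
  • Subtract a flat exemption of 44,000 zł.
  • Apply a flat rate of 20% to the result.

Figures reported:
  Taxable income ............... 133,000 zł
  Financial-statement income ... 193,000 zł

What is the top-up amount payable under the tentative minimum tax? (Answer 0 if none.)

Tentative minimum tax:
  Base (financial-statement income): 193,000 zł
  Less exemption 44,000 zł → base 149,000 zł
  149,000 zł × 20% = 29,800 zł

Regular tax:
  16,000 zł × 9% = 1,440 zł
  117,000 zł × 23% = 26,910 zł
  → 28,350 zł

Excess of tentative minimum tax over regular tax: 29,800 zł − 28,350 zł = 1,450 zł.

1,450 zł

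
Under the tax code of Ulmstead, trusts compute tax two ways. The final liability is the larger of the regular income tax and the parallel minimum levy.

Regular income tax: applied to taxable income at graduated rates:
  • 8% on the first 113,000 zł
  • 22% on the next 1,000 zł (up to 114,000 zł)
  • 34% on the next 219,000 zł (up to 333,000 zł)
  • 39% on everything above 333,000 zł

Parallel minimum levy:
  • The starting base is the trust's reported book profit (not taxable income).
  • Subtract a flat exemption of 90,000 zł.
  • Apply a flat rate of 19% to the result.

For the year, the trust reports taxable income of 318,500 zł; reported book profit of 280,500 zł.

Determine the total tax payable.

78,790 zł

Parallel minimum levy:
  Base (reported book profit): 280,500 zł
  Less exemption 90,000 zł → base 190,500 zł
  190,500 zł × 19% = 36,195 zł

Regular income tax:
  113,000 zł × 8% = 9,040 zł
  1,000 zł × 22% = 220 zł
  204,500 zł × 34% = 69,530 zł
  → 78,790 zł

78,790 zł > 36,195 zł, so the regular income tax governs.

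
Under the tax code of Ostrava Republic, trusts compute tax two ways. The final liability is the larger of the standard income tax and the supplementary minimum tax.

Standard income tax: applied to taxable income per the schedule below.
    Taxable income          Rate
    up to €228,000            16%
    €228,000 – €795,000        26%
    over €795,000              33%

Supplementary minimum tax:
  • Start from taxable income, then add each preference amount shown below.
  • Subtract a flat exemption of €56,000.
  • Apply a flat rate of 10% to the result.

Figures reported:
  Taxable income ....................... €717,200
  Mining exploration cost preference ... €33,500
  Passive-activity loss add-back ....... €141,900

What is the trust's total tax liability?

€163,672

Supplementary minimum tax:
  Adjusted income: €717,200 + €33,500 + €141,900 = €892,600
  Less exemption €56,000 → base €836,600
  €836,600 × 10% = €83,660

Standard income tax:
  €228,000 × 16% = €36,480
  €489,200 × 26% = €127,192
  → €163,672

€163,672 > €83,660, so the standard income tax governs.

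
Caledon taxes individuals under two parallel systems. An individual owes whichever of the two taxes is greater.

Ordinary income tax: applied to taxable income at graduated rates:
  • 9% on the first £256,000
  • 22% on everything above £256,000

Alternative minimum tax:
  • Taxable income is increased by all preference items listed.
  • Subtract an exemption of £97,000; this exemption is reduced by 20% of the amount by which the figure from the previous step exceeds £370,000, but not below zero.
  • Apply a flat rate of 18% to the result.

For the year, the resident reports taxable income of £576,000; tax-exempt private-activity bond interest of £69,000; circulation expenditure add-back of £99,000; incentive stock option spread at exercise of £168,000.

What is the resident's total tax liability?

Ordinary income tax:
  £256,000 × 9% = £23,040
  £320,000 × 22% = £70,400
  → £93,440

Alternative minimum tax:
  Adjusted income: £576,000 + £69,000 + £99,000 + £168,000 = £912,000
  Exemption: 20% × (£912,000 − £370,000) = £108,400 ≥ £97,000, so the exemption is fully phased out
  Base: £912,000 − £0 = £912,000
  £912,000 × 18% = £164,160

£164,160 > £93,440, so the alternative minimum tax is the binding amount.

£164,160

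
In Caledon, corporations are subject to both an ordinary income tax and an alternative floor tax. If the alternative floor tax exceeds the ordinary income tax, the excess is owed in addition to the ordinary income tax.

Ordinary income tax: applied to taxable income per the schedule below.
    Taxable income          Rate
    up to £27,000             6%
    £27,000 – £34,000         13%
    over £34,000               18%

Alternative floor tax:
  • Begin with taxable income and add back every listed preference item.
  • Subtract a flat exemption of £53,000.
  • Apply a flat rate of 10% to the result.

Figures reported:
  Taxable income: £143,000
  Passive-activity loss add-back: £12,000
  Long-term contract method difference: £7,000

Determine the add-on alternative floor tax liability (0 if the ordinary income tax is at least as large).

Alternative floor tax:
  Adjusted income: £143,000 + £12,000 + £7,000 = £162,000
  Less exemption £53,000 → base £109,000
  £109,000 × 10% = £10,900

Ordinary income tax:
  £27,000 × 6% = £1,620
  £7,000 × 13% = £910
  £109,000 × 18% = £19,620
  → £22,150

£10,900 ≤ £22,150, so no add-on is due.

£0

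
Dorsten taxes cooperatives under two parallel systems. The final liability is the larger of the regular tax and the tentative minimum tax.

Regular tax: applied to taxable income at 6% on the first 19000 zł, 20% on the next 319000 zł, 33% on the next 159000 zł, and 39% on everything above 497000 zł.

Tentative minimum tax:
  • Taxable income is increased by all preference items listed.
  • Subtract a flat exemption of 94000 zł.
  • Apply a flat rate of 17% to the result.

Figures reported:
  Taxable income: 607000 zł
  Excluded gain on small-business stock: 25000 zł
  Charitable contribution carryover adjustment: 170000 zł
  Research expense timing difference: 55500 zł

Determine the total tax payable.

Regular tax:
  19000 zł × 6% = 1140 zł
  319000 zł × 20% = 63800 zł
  159000 zł × 33% = 52470 zł
  110000 zł × 39% = 42900 zł
  → 160310 zł

Tentative minimum tax:
  Adjusted income: 607000 zł + 25000 zł + 170000 zł + 55500 zł = 857500 zł
  Less exemption 94000 zł → base 763500 zł
  763500 zł × 17% = 129795 zł

160310 zł > 129795 zł, so the regular tax governs.

160310 zł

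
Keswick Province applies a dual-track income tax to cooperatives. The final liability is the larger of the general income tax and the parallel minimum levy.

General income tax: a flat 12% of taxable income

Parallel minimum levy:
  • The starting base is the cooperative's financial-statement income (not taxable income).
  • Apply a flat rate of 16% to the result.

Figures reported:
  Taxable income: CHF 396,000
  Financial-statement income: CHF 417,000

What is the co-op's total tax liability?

CHF 66,720

Parallel minimum levy:
  Base (financial-statement income): CHF 417,000
  CHF 417,000 × 16% = CHF 66,720

General income tax:
  CHF 396,000 × 12% = CHF 47,520

CHF 66,720 > CHF 47,520, so the parallel minimum levy is the binding amount.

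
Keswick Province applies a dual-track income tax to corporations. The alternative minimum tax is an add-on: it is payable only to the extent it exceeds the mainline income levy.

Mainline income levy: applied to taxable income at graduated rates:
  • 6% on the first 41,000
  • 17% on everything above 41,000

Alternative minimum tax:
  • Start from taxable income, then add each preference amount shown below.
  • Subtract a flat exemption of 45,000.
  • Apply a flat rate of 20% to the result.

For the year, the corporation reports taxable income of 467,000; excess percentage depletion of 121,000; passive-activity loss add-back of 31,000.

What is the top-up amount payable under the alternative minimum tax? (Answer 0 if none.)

39,920

Alternative minimum tax:
  Adjusted income: 467,000 + 121,000 + 31,000 = 619,000
  Less exemption 45,000 → base 574,000
  574,000 × 20% = 114,800

Mainline income levy:
  41,000 × 6% = 2,460
  426,000 × 17% = 72,420
  → 74,880

Excess of alternative minimum tax over mainline income levy: 114,800 − 74,880 = 39,920.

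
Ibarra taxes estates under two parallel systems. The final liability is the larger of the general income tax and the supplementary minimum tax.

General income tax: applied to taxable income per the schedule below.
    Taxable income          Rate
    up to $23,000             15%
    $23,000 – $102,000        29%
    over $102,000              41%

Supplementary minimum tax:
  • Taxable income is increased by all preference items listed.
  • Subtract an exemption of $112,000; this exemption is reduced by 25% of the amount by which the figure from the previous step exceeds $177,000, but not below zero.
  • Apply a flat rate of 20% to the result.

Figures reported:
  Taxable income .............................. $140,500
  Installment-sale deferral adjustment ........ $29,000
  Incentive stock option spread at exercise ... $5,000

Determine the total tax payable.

$42,145

Supplementary minimum tax:
  Adjusted income: $140,500 + $29,000 + $5,000 = $174,500
  Exemption: $174,500 ≤ $177,000, so full $112,000 applies
  Base: $174,500 − $112,000 = $62,500
  $62,500 × 20% = $12,500

General income tax:
  $23,000 × 15% = $3,450
  $79,000 × 29% = $22,910
  $38,500 × 41% = $15,785
  → $42,145

$42,145 > $12,500, so the general income tax governs.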